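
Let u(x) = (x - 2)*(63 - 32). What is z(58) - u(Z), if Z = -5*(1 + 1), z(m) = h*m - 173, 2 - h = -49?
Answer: 3157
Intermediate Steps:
h = 51 (h = 2 - 1*(-49) = 2 + 49 = 51)
z(m) = -173 + 51*m (z(m) = 51*m - 173 = -173 + 51*m)
Z = -10 (Z = -5*2 = -10)
u(x) = -62 + 31*x (u(x) = (-2 + x)*31 = -62 + 31*x)
z(58) - u(Z) = (-173 + 51*58) - (-62 + 31*(-10)) = (-173 + 2958) - (-62 - 310) = 2785 - 1*(-372) = 2785 + 372 = 3157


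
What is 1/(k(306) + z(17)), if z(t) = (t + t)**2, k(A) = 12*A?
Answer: 1/4828 ≈ 0.00020713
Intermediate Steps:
z(t) = 4*t**2 (z(t) = (2*t)**2 = 4*t**2)
1/(k(306) + z(17)) = 1/(12*306 + 4*17**2) = 1/(3672 + 4*289) = 1/(3672 + 1156) = 1/4828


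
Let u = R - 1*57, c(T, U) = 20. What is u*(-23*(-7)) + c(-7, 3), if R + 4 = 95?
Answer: 5494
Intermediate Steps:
R = 91 (R = -4 + 95 = 91)
u = 34 (u = 91 - 1*57 = 91 - 57 = 34)
u*(-23*(-7)) + c(-7, 3) = 34*(-23*(-7)) + 20 = 34*161 + 20 = 5474 + 20 = 5494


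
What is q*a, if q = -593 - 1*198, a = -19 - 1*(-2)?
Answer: 13447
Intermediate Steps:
a = -17 (a = -19 + 2 = -17)
q = -791 (q = -593 - 198 = -791)
q*a = -791*(-17) = 13447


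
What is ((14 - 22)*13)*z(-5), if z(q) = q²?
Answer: -2600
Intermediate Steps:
((14 - 22)*13)*z(-5) = ((14 - 22)*13)*(-5)² = -8*13*25 = -104*25 = -2600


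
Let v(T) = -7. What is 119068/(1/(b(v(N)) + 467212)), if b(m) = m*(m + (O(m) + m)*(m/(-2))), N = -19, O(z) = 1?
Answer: 55653335744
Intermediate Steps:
b(m) = m*(m - m*(1 + m)/2) (b(m) = m*(m + (1 + m)*(m/(-2))) = m*(m + (1 + m)*(m*(-½))) = m*(m + (1 + m)*(-m/2)) = m*(m - m*(1 + m)/2))
119068/(1/(b(v(N)) + 467212)) = 119068/(1/((½)*(-7)²*(1 - 1*(-7)) + 467212)) = 119068/(1/((½)*49*(1 + 7) + 467212)) = 119068/(1/((½)*49*8 + 467212)) = 119068/(1/(196 + 467212)) = 119068/(1/467408) = 119068*467408 = 55653335744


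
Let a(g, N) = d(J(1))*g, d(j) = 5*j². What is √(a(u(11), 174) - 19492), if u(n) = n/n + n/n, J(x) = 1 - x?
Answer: 2*I*√4873 ≈ 139.61*I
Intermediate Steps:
u(n) = 2 (u(n) = 1 + 1 = 2)
a(g, N) = 0 (a(g, N) = (5*(1 - 1*1)²)*g = (5*(1 - 1)²)*g = (5*0²)*g = (5*0)*g = 0*g = 0)
√(a(u(11), 174) - 19492) = √(0 - 19492) = √(-19492) = 2*I*√4873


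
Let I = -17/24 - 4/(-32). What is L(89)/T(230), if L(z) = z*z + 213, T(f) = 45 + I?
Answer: 97608/533 ≈ 183.13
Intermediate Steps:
I = -7/12 (I = -17*1/24 - 4*(-1/32) = -17/24 + ⅛ = -7/12 ≈ -0.58333)
T(f) = 533/12 (T(f) = 45 - 7/12 = 533/12)
L(z) = 213 + z² (L(z) = z² + 213 = 213 + z²)
L(89)/T(230) = (213 + 89²)/(533/12) = (213 + 7921)*(12/533) = 8134*(12/533) = 97608/533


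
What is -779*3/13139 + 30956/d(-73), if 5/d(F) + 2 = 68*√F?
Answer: -813473453/65695 + 2105008*I*√73/5 ≈ -12383.0 + 3.597e+6*I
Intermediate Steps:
d(F) = 5/(-2 + 68*√F)
-779*3/13139 + 30956/d(-73) = -779*3/13139 + 30956/((5/(2*(-1 + 34*√(-73))))) = -2337*1/13139 + 30956/((5/(2*(-1 + 34*(I*√73))))) = -2337/13139 + 30956/((5/(2*(-1 + 34*I*√73)))) = -2337/13139 + 30956*(-⅖ + 68*I*√73/5) = -2337/13139 + (-61912/5 + 2105008*I*√73/5) = -813473453/65695 + 2105008*I*√73/5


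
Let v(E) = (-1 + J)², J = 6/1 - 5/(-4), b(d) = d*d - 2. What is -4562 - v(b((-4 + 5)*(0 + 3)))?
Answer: -73617/16 ≈ -4601.1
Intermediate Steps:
b(d) = -2 + d² (b(d) = d² - 2 = -2 + d²)
J = 29/4 (J = 6*1 - 5*(-¼) = 6 + 5/4 = 29/4 ≈ 7.2500)
v(E) = 625/16 (v(E) = (-1 + 29/4)² = (25/4)² = 625/16)
-4562 - v(b((-4 + 5)*(0 + 3))) = -4562 - 1*625/16 = -4562 - 625/16 = -73617/16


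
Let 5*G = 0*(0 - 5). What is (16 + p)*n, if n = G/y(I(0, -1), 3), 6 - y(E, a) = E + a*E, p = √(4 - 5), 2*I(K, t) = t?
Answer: 0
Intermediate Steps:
I(K, t) = t/2
p = I (p = √(-1) = I ≈ 1.0*I)
y(E, a) = 6 - E - E*a (y(E, a) = 6 - (E + a*E) = 6 - (E + E*a) = 6 + (-E - E*a) = 6 - E - E*a)
G = 0 (G = (0*(0 - 5))/5 = (0*(-5))/5 = (⅕)*0 = 0)
n = 0 (n = 0/(6 - (-1)/2 - 1*(½)*(-1)*3) = 0/(6 - 1*(-½) - 1*(-½)*3) = 0/(6 + ½ + 3/2) = 0/8 = 0*(⅛) = 0)
(16 + p)*n = (16 + I)*0 = 0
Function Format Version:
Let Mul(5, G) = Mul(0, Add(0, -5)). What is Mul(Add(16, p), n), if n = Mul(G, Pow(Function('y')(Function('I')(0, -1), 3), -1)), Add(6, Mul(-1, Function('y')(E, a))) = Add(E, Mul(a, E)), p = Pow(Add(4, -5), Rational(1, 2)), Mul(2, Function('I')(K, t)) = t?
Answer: 0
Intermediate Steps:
Function('I')(K, t) = Mul(Rational(1, 2), t)
p = I (p = Pow(-1, Rational(1, 2)) = I ≈ Mul(1.0000, I))
Function('y')(E, a) = Add(6, Mul(-1, E), Mul(-1, E, a)) (Function('y')(E, a) = Add(6, Mul(-1, Add(E, Mul(a, E)))) = Add(6, Mul(-1, Add(E, Mul(E, a)))) = Add(6, Add(Mul(-1, E), Mul(-1, E, a))) = Add(6, Mul(-1, E), Mul(-1, E, a)))
G = 0 (G = Mul(Rational(1, 5), Mul(0, Add(0, -5))) = Mul(Rational(1, 5), Mul(0, -5)) = Mul(Rational(1, 5), 0) = 0)
n = 0 (n = Mul(0, Pow(Add(6, Mul(-1, Mul(Rational(1, 2), -1)), Mul(-1, Mul(Rational(1, 2), -1), 3)), -1)) = Mul(0, Pow(Add(6, Mul(-1, Rational(-1, 2)), Mul(-1, Rational(-1, 2), 3)), -1)) = Mul(0, Pow(Add(6, Rational(1, 2), Rational(3, 2)), -1)) = Mul(0, Pow(8, -1)) = Mul(0, Rational(1, 8)) = 0)
Mul(Add(16, p), n) = Mul(Add(16, I), 0) = 0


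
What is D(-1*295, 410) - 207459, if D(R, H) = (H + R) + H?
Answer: -206934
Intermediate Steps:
D(R, H) = R + 2*H
D(-1*295, 410) - 207459 = (-1*295 + 2*410) - 207459 = (-295 + 820) - 207459 = 525 - 207459 = -206934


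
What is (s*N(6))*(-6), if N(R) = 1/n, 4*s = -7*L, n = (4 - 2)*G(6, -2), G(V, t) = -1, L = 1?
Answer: -21/4 ≈ -5.2500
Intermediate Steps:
n = -2 (n = (4 - 2)*(-1) = 2*(-1) = -2)
s = -7/4 (s = (-7*1)/4 = (¼)*(-7) = -7/4 ≈ -1.7500)
N(R) = -½ (N(R) = 1/(-2) = -½)
(s*N(6))*(-6) = -7/4*(-½)*(-6) = (7/8)*(-6) = -21/4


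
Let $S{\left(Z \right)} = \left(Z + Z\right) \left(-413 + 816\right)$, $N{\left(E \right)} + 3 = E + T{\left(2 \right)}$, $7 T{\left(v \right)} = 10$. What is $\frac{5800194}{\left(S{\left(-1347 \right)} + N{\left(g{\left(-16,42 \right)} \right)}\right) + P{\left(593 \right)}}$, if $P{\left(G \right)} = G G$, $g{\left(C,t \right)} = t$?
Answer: $- \frac{20300679}{2568974} \approx -7.9023$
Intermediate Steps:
$T{\left(v \right)} = \frac{10}{7}$ ($T{\left(v \right)} = \frac{1}{7} \cdot 10 = \frac{10}{7}$)
$N{\left(E \right)} = - \frac{11}{7} + E$ ($N{\left(E \right)} = -3 + \left(E + \frac{10}{7}\right) = -3 + \left(\frac{10}{7} + E\right) = - \frac{11}{7} + E$)
$P{\left(G \right)} = G^{2}$
$S{\left(Z \right)} = 806 Z$ ($S{\left(Z \right)} = 2 Z 403 = 806 Z$)
$\frac{5800194}{\left(S{\left(-1347 \right)} + N{\left(g{\left(-16,42 \right)} \right)}\right) + P{\left(593 \right)}} = \frac{5800194}{\left(806 \left(-1347\right) + \left(- \frac{11}{7} + 42\right)\right) + 593^{2}} = \frac{5800194}{\left(-1085682 + \frac{283}{7}\right) + 351649} = \frac{5800194}{- \frac{7599491}{7} + 351649} = \frac{5800194}{- \frac{5137948}{7}} = 5800194 \left(- \frac{7}{5137948}\right) = - \frac{20300679}{2568974}$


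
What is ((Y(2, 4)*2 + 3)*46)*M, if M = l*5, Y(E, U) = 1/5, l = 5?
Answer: 3910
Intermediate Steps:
Y(E, U) = ⅕
M = 25 (M = 5*5 = 25)
((Y(2, 4)*2 + 3)*46)*M = (((⅕)*2 + 3)*46)*25 = ((⅖ + 3)*46)*25 = ((17/5)*46)*25 = (782/5)*25 = 3910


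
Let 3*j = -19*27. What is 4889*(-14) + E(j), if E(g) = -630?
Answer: -69076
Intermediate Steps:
j = -171 (j = (-19*27)/3 = (1/3)*(-513) = -171)
4889*(-14) + E(j) = 4889*(-14) - 630 = -68446 - 630 = -69076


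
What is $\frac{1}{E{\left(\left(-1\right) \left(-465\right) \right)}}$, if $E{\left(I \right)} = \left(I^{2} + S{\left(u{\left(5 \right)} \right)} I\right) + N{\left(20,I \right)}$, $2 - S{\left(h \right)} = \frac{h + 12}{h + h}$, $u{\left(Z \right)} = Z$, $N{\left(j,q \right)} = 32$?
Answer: $\frac{2}{432793} \approx 4.6211 \cdot 10^{-6}$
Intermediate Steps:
$S{\left(h \right)} = 2 - \frac{12 + h}{2 h}$ ($S{\left(h \right)} = 2 - \frac{h + 12}{h + h} = 2 - \frac{12 + h}{2 h}$)
$E{\left(I \right)} = 32 + I^{2} + \frac{3 I}{10}$ ($E{\left(I \right)} = \left(I^{2} + \left(\frac{3}{2} - \frac{6}{5}\right) I\right) + 32 = \left(I^{2} + \frac{3 I}{10}\right) + 32 = 32 + I^{2} + \frac{3 I}{10}$)
$\frac{1}{E{\left(\left(-1\right) \left(-465\right) \right)}} = \frac{1}{32 + \left(\left(-1\right) \left(-465\right)\right)^{2} + \frac{3 \left(\left(-1\right) \left(-465\right)\right)}{10}} = \frac{1}{32 + 465^{2} + \frac{3}{10} \cdot 465} = \frac{1}{32 + 216225 + \frac{279}{2}} = \frac{1}{\frac{432793}{2}} = \frac{2}{432793}$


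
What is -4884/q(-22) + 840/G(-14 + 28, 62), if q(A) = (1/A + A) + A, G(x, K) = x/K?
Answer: 1237376/323 ≈ 3830.9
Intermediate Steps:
q(A) = 1/A + 2*A (q(A) = (A + 1/A) + A = 1/A + 2*A)
-4884/q(-22) + 840/G(-14 + 28, 62) = -4884/(1/(-22) + 2*(-22)) + 840/(((-14 + 28)/62)) = -4884/(-1/22 - 44) + 840/((14*(1/62))) = -4884/(-969/22) + 840/(7/31) = -4884*(-22/969) + 840*(31/7) = 35816/323 + 3720 = 1237376/323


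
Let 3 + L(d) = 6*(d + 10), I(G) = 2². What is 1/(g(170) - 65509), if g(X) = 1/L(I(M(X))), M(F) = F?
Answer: -81/5306228 ≈ -1.5265e-5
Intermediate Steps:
I(G) = 4
L(d) = 57 + 6*d (L(d) = -3 + 6*(d + 10) = -3 + 6*(10 + d) = -3 + (60 + 6*d) = 57 + 6*d)
g(X) = 1/81 (g(X) = 1/(57 + 6*4) = 1/(57 + 24) = 1/81)
1/(g(170) - 65509) = 1/(1/81 - 65509) = 1/(-5306228/81) = -81/5306228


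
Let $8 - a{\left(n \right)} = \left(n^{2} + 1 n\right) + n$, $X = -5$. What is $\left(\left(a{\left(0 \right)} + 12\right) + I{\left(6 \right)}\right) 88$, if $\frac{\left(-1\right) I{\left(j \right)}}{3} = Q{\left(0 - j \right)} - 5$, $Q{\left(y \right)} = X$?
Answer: $4400$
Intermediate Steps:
$a{\left(n \right)} = 8 - n^{2} - 2 n$ ($a{\left(n \right)} = 8 - \left(\left(n^{2} + 1 n\right) + n\right) = 8 - \left(\left(n^{2} + n\right) + n\right) = 8 - \left(\left(n + n^{2}\right) + n\right) = 8 - \left(n^{2} + 2 n\right) = 8 - n^{2} - 2 n$)
$Q{\left(y \right)} = -5$
$I{\left(j \right)} = 30$ ($I{\left(j \right)} = - 3 \left(-5 - 5\right) = \left(-3\right) \left(-10\right) = 30$)
$\left(\left(a{\left(0 \right)} + 12\right) + I{\left(6 \right)}\right) 88 = \left(\left(\left(8 - 0^{2} - 0\right) + 12\right) + 30\right) 88 = \left(\left(\left(8 - 0 + 0\right) + 12\right) + 30\right) 88 = \left(\left(\left(8 + 0 + 0\right) + 12\right) + 30\right) 88 = \left(\left(8 + 12\right) + 30\right) 88 = \left(20 + 30\right) 88 = 50 \cdot 88 = 4400$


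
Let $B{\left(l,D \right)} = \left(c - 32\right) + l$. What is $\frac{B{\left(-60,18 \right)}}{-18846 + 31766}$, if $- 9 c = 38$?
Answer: $- \frac{433}{58140} \approx -0.0074475$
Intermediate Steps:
$c = - \frac{38}{9}$ ($c = \left(- \frac{1}{9}\right) 38 = - \frac{38}{9} \approx -4.2222$)
$B{\left(l,D \right)} = - \frac{326}{9} + l$ ($B{\left(l,D \right)} = \left(- \frac{38}{9} - 32\right) + l = - \frac{326}{9} + l$)
$\frac{B{\left(-60,18 \right)}}{-18846 + 31766} = \frac{- \frac{326}{9} - 60}{-18846 + 31766} = - \frac{866}{9 \cdot 12920} = \left(- \frac{866}{9}\right) \frac{1}{12920} = - \frac{433}{58140}$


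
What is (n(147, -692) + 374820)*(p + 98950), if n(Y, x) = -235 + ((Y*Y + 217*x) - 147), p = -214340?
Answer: -28372439370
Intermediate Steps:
n(Y, x) = -382 + Y² + 217*x (n(Y, x) = -235 + ((Y² + 217*x) - 147) = -235 + (-147 + Y² + 217*x) = -382 + Y² + 217*x)
(n(147, -692) + 374820)*(p + 98950) = ((-382 + 147² + 217*(-692)) + 374820)*(-214340 + 98950) = ((-382 + 21609 - 150164) + 374820)*(-115390) = (-128937 + 374820)*(-115390) = 245883*(-115390) = -28372439370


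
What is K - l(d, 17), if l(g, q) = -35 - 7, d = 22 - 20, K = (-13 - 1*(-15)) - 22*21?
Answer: -418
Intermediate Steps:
K = -460 (K = (-13 + 15) - 462 = 2 - 462 = -460)
d = 2
l(g, q) = -42
K - l(d, 17) = -460 - 1*(-42) = -460 + 42 = -418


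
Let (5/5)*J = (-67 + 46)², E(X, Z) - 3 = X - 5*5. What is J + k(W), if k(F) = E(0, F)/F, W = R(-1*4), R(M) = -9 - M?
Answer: 2227/5 ≈ 445.40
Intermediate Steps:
E(X, Z) = -22 + X (E(X, Z) = 3 + (X - 5*5) = 3 + (X - 25) = 3 + (-25 + X) = -22 + X)
W = -5 (W = -9 - (-1)*4 = -9 - 1*(-4) = -9 + 4 = -5)
J = 441 (J = (-67 + 46)² = (-21)² = 441)
k(F) = -22/F (k(F) = (-22 + 0)/F = -22/F)
J + k(W) = 441 - 22/(-5) = 441 - 22*(-⅕) = 441 + 22/5 = 2227/5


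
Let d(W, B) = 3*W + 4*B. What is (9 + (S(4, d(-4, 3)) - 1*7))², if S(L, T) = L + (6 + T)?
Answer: 144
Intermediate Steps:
S(L, T) = 6 + L + T
(9 + (S(4, d(-4, 3)) - 1*7))² = (9 + ((6 + 4 + (3*(-4) + 4*3)) - 1*7))² = (9 + ((6 + 4 + (-12 + 12)) - 7))² = (9 + ((6 + 4 + 0) - 7))² = (9 + (10 - 7))² = (9 + 3)² = 12² = 144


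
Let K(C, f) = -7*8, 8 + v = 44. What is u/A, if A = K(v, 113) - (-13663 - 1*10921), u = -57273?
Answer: -19091/8176 ≈ -2.3350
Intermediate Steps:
v = 36 (v = -8 + 44 = 36)
K(C, f) = -56
A = 24528 (A = -56 - (-13663 - 1*10921) = -56 - (-13663 - 10921) = -56 - 1*(-24584) = -56 + 24584 = 24528)
u/A = -57273/24528 = -57273*1/24528 = -19091/8176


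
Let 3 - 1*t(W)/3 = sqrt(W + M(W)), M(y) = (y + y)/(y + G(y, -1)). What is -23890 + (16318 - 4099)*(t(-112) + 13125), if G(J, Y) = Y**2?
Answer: 160460456 - 48876*I*sqrt(84693)/37 ≈ 1.6046e+8 - 3.8443e+5*I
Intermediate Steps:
M(y) = 2*y/(1 + y) (M(y) = (y + y)/(y + (-1)**2) = (2*y)/(y + 1) = (2*y)/(1 + y) = 2*y/(1 + y))
t(W) = 9 - 3*sqrt(W + 2*W/(1 + W))
-23890 + (16318 - 4099)*(t(-112) + 13125) = -23890 + (16318 - 4099)*((9 - 3*4*I*sqrt(763)*sqrt(-1/(1 - 112))) + 13125) = -23890 + 12219*((9 - 3*4*I*sqrt(763)*sqrt(-1/(-111))) + 13125) = -23890 + 12219*((9 - 3*4*I*sqrt(84693)/111) + 13125) = -23890 + 12219*((9 - 4*I*sqrt(84693)/37) + 13125) = -23890 + 12219*(13134 - 4*I*sqrt(84693)/37) = -23890 + (160484346 - 48876*I*sqrt(84693)/37) = 160460456 - 48876*I*sqrt(84693)/37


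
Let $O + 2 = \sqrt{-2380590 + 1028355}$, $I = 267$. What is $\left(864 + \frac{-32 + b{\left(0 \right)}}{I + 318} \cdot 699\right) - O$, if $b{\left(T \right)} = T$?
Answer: $\frac{161414}{195} - i \sqrt{1352235} \approx 827.76 - 1162.9 i$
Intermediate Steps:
$O = -2 + i \sqrt{1352235}$ ($O = -2 + \sqrt{-2380590 + 1028355} = -2 + \sqrt{-1352235} = -2 + i \sqrt{1352235} \approx -2.0 + 1162.9 i$)
$\left(864 + \frac{-32 + b{\left(0 \right)}}{I + 318} \cdot 699\right) - O = \left(864 + \frac{-32 + 0}{267 + 318} \cdot 699\right) - \left(-2 + i \sqrt{1352235}\right) = \left(864 + - \frac{32}{585} \cdot 699\right) + \left(2 - i \sqrt{1352235}\right) = \left(864 + \left(-32\right) \frac{1}{585} \cdot 699\right) + \left(2 - i \sqrt{1352235}\right) = \left(864 - \frac{7456}{195}\right) + \left(2 - i \sqrt{1352235}\right) = \frac{161024}{195} + \left(2 - i \sqrt{1352235}\right) = \frac{161414}{195} - i \sqrt{1352235}$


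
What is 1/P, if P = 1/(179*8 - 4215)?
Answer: -2783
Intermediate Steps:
P = -1/2783 (P = 1/(1432 - 4215) = 1/(-2783) = -1/2783 ≈ -0.00035932)
1/P = 1/(-1/2783) = -2783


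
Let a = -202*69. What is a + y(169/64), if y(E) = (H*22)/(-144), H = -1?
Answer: -1003525/72 ≈ -13938.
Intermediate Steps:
y(E) = 11/72 (y(E) = -1*22/(-144) = -22*(-1/144) = 11/72)
a = -13938
a + y(169/64) = -13938 + 11/72 = -1003525/72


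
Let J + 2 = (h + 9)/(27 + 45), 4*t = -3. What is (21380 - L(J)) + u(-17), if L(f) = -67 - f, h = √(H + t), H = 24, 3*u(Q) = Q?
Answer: 514547/24 + √93/144 ≈ 21440.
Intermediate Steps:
t = -¾ (t = (¼)*(-3) = -¾ ≈ -0.75000)
u(Q) = Q/3
h = √93/2 (h = √(24 - ¾) = √(93/4) = √93/2 ≈ 4.8218)
J = -15/8 + √93/144 (J = -2 + (√93/2 + 9)/(27 + 45) = -2 + (9 + √93/2)/72 = -2 + (9 + √93/2)*(1/72) = -2 + (⅛ + √93/144) = -15/8 + √93/144 ≈ -1.8080)
(21380 - L(J)) + u(-17) = (21380 - (-67 - (-15/8 + √93/144))) + (⅓)*(-17) = (21380 - (-67 + (15/8 - √93/144))) - 17/3 = (21380 - (-521/8 - √93/144)) - 17/3 = (21380 + (521/8 + √93/144)) - 17/3 = (171561/8 + √93/144) - 17/3 = 514547/24 + √93/144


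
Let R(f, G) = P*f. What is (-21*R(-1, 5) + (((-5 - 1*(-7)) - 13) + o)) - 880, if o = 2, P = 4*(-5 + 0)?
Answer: -1309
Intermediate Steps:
P = -20 (P = 4*(-5) = -20)
R(f, G) = -20*f
(-21*R(-1, 5) + (((-5 - 1*(-7)) - 13) + o)) - 880 = (-(-420)*(-1) + (((-5 - 1*(-7)) - 13) + 2)) - 880 = (-21*20 + (((-5 + 7) - 13) + 2)) - 880 = (-420 + ((2 - 13) + 2)) - 880 = (-420 + (-11 + 2)) - 880 = (-420 - 9) - 880 = -429 - 880 = -1309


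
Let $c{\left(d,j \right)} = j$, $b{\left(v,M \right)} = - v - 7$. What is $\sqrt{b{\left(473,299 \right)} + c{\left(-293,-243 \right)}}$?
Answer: $i \sqrt{723} \approx 26.889 i$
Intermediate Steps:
$b{\left(v,M \right)} = -7 - v$
$\sqrt{b{\left(473,299 \right)} + c{\left(-293,-243 \right)}} = \sqrt{\left(-7 - 473\right) - 243} = \sqrt{-480 - 243} = \sqrt{-723} = i \sqrt{723}$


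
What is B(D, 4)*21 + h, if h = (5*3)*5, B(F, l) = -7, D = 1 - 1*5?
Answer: -72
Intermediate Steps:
D = -4 (D = 1 - 5 = -4)
h = 75 (h = 15*5 = 75)
B(D, 4)*21 + h = -7*21 + 75 = -147 + 75 = -72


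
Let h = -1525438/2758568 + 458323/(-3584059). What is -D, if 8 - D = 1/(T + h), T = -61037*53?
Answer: -127934593367547399108/15991823553014020669 ≈ -8.0000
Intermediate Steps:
h = -3365787477153/4943435233756 (h = -1525438*1/2758568 + 458323*(-1/3584059) = -762719/1379284 - 458323/3584059 = -3365787477153/4943435233756 ≈ -0.68086)
T = -3234961
D = 127934593367547399108/15991823553014020669 (D = 8 - 1/(-3234961 - 3365787477153/4943435233756) = 8 - 1/(-15991823553014020669/4943435233756) = 8 - 1*(-4943435233756/15991823553014020669) = 8 + 4943435233756/15991823553014020669 = 127934593367547399108/15991823553014020669 ≈ 8.0000)
-D = -1*127934593367547399108/15991823553014020669 = -127934593367547399108/15991823553014020669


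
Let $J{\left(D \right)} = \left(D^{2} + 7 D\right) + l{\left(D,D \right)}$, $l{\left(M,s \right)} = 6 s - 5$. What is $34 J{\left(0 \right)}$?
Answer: $-170$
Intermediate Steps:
$l{\left(M,s \right)} = -5 + 6 s$
$J{\left(D \right)} = -5 + D^{2} + 13 D$ ($J{\left(D \right)} = \left(D^{2} + 7 D\right) + \left(-5 + 6 D\right) = -5 + D^{2} + 13 D$)
$34 J{\left(0 \right)} = 34 \left(-5 + 0^{2} + 13 \cdot 0\right) = 34 \left(-5 + 0 + 0\right) = 34 \left(-5\right) = -170$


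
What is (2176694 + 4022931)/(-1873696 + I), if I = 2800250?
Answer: 6199625/926554 ≈ 6.6911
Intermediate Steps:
(2176694 + 4022931)/(-1873696 + I) = (2176694 + 4022931)/(-1873696 + 2800250) = 6199625/926554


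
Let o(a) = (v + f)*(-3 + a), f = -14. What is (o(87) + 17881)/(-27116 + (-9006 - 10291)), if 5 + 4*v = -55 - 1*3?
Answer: -15382/46413 ≈ -0.33142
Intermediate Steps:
v = -63/4 (v = -5/4 + (-55 - 1*3)/4 = -5/4 + (-55 - 3)/4 = -5/4 + (¼)*(-58) = -5/4 - 29/2 = -63/4 ≈ -15.750)
o(a) = 357/4 - 119*a/4 (o(a) = (-63/4 - 14)*(-3 + a) = -119*(-3 + a)/4 = 357/4 - 119*a/4)
(o(87) + 17881)/(-27116 + (-9006 - 10291)) = ((357/4 - 119/4*87) + 17881)/(-27116 + (-9006 - 10291)) = ((357/4 - 10353/4) + 17881)/(-27116 - 19297) = (-2499 + 17881)/(-46413) = 15382*(-1/46413) = -15382/46413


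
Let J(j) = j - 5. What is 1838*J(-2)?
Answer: -12866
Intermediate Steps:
J(j) = -5 + j
1838*J(-2) = 1838*(-5 - 2) = 1838*(-7) = -12866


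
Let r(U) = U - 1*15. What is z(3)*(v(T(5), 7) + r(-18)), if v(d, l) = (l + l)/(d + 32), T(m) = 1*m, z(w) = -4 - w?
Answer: 8449/37 ≈ 228.35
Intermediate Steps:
T(m) = m
r(U) = -15 + U (r(U) = U - 15 = -15 + U)
v(d, l) = 2*l/(32 + d) (v(d, l) = (2*l)/(32 + d) = 2*l/(32 + d))
z(3)*(v(T(5), 7) + r(-18)) = (-4 - 1*3)*(2*7/(32 + 5) + (-15 - 18)) = (-4 - 3)*(2*7/37 - 33) = -7*(2*7*(1/37) - 33) = -7*(14/37 - 33) = -7*(-1207/37) = 8449/37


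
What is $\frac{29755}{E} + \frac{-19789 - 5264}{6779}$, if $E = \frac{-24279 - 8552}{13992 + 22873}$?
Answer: $- \frac{7436830145468}{222561349} \approx -33415.0$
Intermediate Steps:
$E = - \frac{32831}{36865} \approx -0.89057$
$\frac{29755}{E} + \frac{-19789 - 5264}{6779} = \frac{29755}{- \frac{32831}{36865}} + \frac{-19789 - 5264}{6779} = 29755 \left(- \frac{36865}{32831}\right) - \frac{25053}{6779} = - \frac{1096918075}{32831} - \frac{25053}{6779} = - \frac{7436830145468}{222561349}$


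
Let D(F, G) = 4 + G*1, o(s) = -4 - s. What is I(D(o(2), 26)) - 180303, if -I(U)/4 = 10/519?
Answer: -93577297/519 ≈ -1.8030e+5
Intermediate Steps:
D(F, G) = 4 + G
I(U) = -40/519
I(D(o(2), 26)) - 180303 = -40/519 - 180303 = -93577297/519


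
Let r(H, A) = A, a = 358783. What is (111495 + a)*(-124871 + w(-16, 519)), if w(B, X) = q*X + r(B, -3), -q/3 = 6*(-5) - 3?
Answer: -34562141054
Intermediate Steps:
q = 99 (q = -3*(6*(-5) - 3) = -3*(-30 - 3) = -3*(-33) = 99)
w(B, X) = -3 + 99*X (w(B, X) = 99*X - 3 = -3 + 99*X)
(111495 + a)*(-124871 + w(-16, 519)) = (111495 + 358783)*(-124871 + (-3 + 99*519)) = 470278*(-124871 + (-3 + 51381)) = 470278*(-124871 + 51378) = 470278*(-73493) = -34562141054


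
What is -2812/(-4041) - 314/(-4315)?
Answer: 13402654/17436915 ≈ 0.76864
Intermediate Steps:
-2812/(-4041) - 314/(-4315) = -2812*(-1/4041) - 314*(-1/4315) = 2812/4041 + 314/4315 = 13402654/17436915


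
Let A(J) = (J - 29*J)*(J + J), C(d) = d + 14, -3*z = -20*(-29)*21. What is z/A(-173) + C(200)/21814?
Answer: 7986321/652871206 ≈ 0.012233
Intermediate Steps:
z = -4060 (z = -(-20*(-29))*21/3 = -580*21/3 = -1/3*12180 = -4060)
C(d) = 14 + d
A(J) = -56*J**2 (A(J) = (-28*J)*(2*J) = -56*J**2)
z/A(-173) + C(200)/21814 = -4060/((-56*(-173)**2)) + (14 + 200)/21814 = -4060/((-56*29929)) + 214*(1/21814) = -4060/(-1676024) + 107/10907 = -4060*(-1/1676024) + 107/10907 = 145/59858 + 107/10907 = 7986321/652871206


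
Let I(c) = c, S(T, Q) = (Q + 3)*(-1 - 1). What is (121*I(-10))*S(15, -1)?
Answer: 4840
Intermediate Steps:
S(T, Q) = -6 - 2*Q (S(T, Q) = (3 + Q)*(-2) = -6 - 2*Q)
(121*I(-10))*S(15, -1) = (121*(-10))*(-6 - 2*(-1)) = -1210*(-6 + 2) = -1210*(-4) = 4840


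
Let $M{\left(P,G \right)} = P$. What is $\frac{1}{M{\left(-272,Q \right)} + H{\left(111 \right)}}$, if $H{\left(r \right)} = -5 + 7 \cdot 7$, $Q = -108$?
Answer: $- \frac{1}{228} \approx -0.004386$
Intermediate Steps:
$H{\left(r \right)} = 44$ ($H{\left(r \right)} = -5 + 49 = 44$)
$\frac{1}{M{\left(-272,Q \right)} + H{\left(111 \right)}} = \frac{1}{-272 + 44} = \frac{1}{-228} = - \frac{1}{228}$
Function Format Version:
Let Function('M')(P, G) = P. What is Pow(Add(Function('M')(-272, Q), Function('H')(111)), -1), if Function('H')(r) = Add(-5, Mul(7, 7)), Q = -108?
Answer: Rational(-1, 228) ≈ -0.0043860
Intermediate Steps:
Function('H')(r) = 44 (Function('H')(r) = Add(-5, 49) = 44)
Pow(Add(Function('M')(-272, Q), Function('H')(111)), -1) = Pow(Add(-272, 44), -1) = Pow(-228, -1) = Rational(-1, 228)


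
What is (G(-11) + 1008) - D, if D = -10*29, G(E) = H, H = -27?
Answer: 1271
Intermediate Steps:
G(E) = -27
D = -290
(G(-11) + 1008) - D = (-27 + 1008) - 1*(-290) = 981 + 290 = 1271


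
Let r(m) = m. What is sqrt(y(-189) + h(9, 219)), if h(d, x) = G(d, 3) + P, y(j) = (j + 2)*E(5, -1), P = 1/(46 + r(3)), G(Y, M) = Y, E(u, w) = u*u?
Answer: I*sqrt(228633)/7 ≈ 68.308*I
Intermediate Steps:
E(u, w) = u**2
P = 1/49 (P = 1/(46 + 3) = 1/49 ≈ 0.020408)
y(j) = 50 + 25*j (y(j) = (j + 2)*5**2 = (2 + j)*25 = 50 + 25*j)
h(d, x) = 1/49 + d (h(d, x) = d + 1/49 = 1/49 + d)
sqrt(y(-189) + h(9, 219)) = sqrt((50 + 25*(-189)) + (1/49 + 9)) = sqrt((50 - 4725) + 442/49) = sqrt(-4675 + 442/49) = sqrt(-228633/49) = I*sqrt(228633)/7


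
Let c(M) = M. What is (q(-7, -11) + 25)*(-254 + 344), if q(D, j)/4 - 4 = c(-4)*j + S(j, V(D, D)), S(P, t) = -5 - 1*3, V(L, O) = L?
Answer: 16650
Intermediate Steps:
S(P, t) = -8 (S(P, t) = -5 - 3 = -8)
q(D, j) = -16 - 16*j (q(D, j) = 16 + 4*(-4*j - 8) = 16 + 4*(-8 - 4*j) = 16 + (-32 - 16*j) = -16 - 16*j)
(q(-7, -11) + 25)*(-254 + 344) = ((-16 - 16*(-11)) + 25)*(-254 + 344) = ((-16 + 176) + 25)*90 = (160 + 25)*90 = 185*90 = 16650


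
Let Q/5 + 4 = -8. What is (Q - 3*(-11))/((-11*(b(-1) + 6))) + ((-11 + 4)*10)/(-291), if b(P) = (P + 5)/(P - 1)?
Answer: 10937/12804 ≈ 0.85419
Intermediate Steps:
Q = -60 (Q = -20 + 5*(-8) = -20 - 40 = -60)
b(P) = (5 + P)/(-1 + P)
(Q - 3*(-11))/((-11*(b(-1) + 6))) + ((-11 + 4)*10)/(-291) = (-60 - 3*(-11))/((-11*((5 - 1)/(-1 - 1) + 6))) + ((-11 + 4)*10)/(-291) = (-60 + 33)/((-11*(4/(-2) + 6))) - 7*10*(-1/291) = -27*(-1/(11*(-1/2*4 + 6))) - 70*(-1/291) = -27*(-1/(11*(-2 + 6))) + 70/291 = -27/((-11*4)) + 70/291 = -27/(-44) + 70/291 = -27*(-1/44) + 70/291 = 27/44 + 70/291 = 10937/12804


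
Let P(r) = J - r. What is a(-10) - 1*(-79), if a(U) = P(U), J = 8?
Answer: 97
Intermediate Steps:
P(r) = 8 - r
a(U) = 8 - U
a(-10) - 1*(-79) = (8 - 1*(-10)) - 1*(-79) = (8 + 10) + 79 = 18 + 79 = 97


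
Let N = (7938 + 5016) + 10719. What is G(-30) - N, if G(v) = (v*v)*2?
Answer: -21873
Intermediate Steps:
G(v) = 2*v² (G(v) = v²*2 = 2*v²)
N = 23673 (N = 12954 + 10719 = 23673)
G(-30) - N = 2*(-30)² - 1*23673 = 2*900 - 23673 = 1800 - 23673 = -21873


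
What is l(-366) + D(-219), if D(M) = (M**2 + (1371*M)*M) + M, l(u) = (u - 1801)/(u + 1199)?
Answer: 54813291242/833 ≈ 6.5802e+7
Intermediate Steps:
l(u) = (-1801 + u)/(1199 + u)
D(M) = M + 1372*M**2 (D(M) = (M**2 + 1371*M**2) + M = 1372*M**2 + M = M + 1372*M**2)
l(-366) + D(-219) = (-1801 - 366)/(1199 - 366) - 219*(1 + 1372*(-219)) = -2167/833 - 219*(1 - 300468) = (1/833)*(-2167) - 219*(-300467) = -2167/833 + 65802273 = 54813291242/833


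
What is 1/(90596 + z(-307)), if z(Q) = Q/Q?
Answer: 1/90597 ≈ 1.1038e-5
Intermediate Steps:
z(Q) = 1
1/(90596 + z(-307)) = 1/(90596 + 1) = 1/90597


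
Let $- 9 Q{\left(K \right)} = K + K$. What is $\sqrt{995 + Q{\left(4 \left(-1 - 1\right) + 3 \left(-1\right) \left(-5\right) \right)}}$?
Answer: $\frac{\sqrt{8941}}{3} \approx 31.519$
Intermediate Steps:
$Q{\left(K \right)} = - \frac{2 K}{9}$ ($Q{\left(K \right)} = - \frac{K + K}{9} = - \frac{2 K}{9}$)
$\sqrt{995 + Q{\left(4 \left(-1 - 1\right) + 3 \left(-1\right) \left(-5\right) \right)}} = \sqrt{995 - \frac{2 \left(4 \left(-1 - 1\right) + 3 \left(-1\right) \left(-5\right)\right)}{9}} = \sqrt{995 - \frac{2 \left(4 \left(-2\right) - -15\right)}{9}} = \sqrt{995 - \frac{2 \left(-8 + 15\right)}{9}} = \sqrt{995 - \frac{14}{9}} = \sqrt{\frac{8941}{9}} = \frac{\sqrt{8941}}{3}$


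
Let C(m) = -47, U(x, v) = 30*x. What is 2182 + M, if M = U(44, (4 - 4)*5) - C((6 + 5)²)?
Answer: 3549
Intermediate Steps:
M = 1367 (M = 30*44 - 1*(-47) = 1320 + 47 = 1367)
2182 + M = 2182 + 1367 = 3549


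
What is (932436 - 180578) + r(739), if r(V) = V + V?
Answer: 753336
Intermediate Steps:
r(V) = 2*V
(932436 - 180578) + r(739) = (932436 - 180578) + 2*739 = 751858 + 1478 = 753336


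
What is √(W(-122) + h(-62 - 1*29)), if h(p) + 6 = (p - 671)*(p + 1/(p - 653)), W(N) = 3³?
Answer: √266635309/62 ≈ 263.37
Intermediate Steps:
W(N) = 27
h(p) = -6 + (-671 + p)*(p + 1/(-653 + p)) (h(p) = -6 + (p - 671)*(p + 1/(p - 653)) = -6 + (-671 + p)*(p + 1/(-653 + p)))
√(W(-122) + h(-62 - 1*29)) = √(27 + (3247 + (-62 - 1*29)³ - 1324*(-62 - 1*29)² + 438158*(-62 - 1*29))/(-653 + (-62 - 1*29))) = √(27 + (3247 + (-62 - 29)³ - 1324*(-62 - 29)² + 438158*(-62 - 29))/(-653 + (-62 - 29))) = √(27 + (3247 + (-91)³ - 1324*(-91)² + 438158*(-91))/(-653 - 91)) = √(27 + (3247 - 753571 - 1324*8281 - 39872378)/(-744)) = √(27 - (3247 - 753571 - 10964044 - 39872378)/744) = √(27 - 1/744*(-51586746)) = √(27 + 8597791/124) = √(8601139/124) = √266635309/62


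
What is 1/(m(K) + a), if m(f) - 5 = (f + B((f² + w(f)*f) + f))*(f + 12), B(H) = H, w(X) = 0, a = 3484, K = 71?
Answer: 1/433678 ≈ 2.3059e-6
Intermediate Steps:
m(f) = 5 + (12 + f)*(f² + 2*f) (m(f) = 5 + (f + ((f² + 0*f) + f))*(f + 12) = 5 + (f + ((f² + 0) + f))*(12 + f) = 5 + (f + (f² + f))*(12 + f) = 5 + (f + (f + f²))*(12 + f) = 5 + (f² + 2*f)*(12 + f) = 5 + (12 + f)*(f² + 2*f))
1/(m(K) + a) = 1/((5 + 71³ + 14*71² + 24*71) + 3484) = 1/((5 + 357911 + 14*5041 + 1704) + 3484) = 1/((5 + 357911 + 70574 + 1704) + 3484) = 1/(430194 + 3484) = 1/433678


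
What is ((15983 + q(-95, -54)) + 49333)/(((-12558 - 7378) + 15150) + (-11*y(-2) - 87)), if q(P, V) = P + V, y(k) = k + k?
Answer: -65167/4829 ≈ -13.495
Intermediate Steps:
y(k) = 2*k
((15983 + q(-95, -54)) + 49333)/(((-12558 - 7378) + 15150) + (-11*y(-2) - 87)) = ((15983 + (-95 - 54)) + 49333)/(((-12558 - 7378) + 15150) + (-22*(-2) - 87)) = ((15983 - 149) + 49333)/((-19936 + 15150) + (-11*(-4) - 87)) = (15834 + 49333)/(-4786 + (44 - 87)) = 65167/(-4786 - 43) = 65167/(-4829) = 65167*(-1/4829) = -65167/4829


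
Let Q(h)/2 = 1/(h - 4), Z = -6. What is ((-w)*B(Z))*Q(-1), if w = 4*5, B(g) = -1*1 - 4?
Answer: -40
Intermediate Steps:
B(g) = -5 (B(g) = -1 - 4 = -5)
Q(h) = 2/(-4 + h) (Q(h) = 2/(h - 4) = 2/(-4 + h))
w = 20
((-w)*B(Z))*Q(-1) = (-1*20*(-5))*(2/(-4 - 1)) = (-20*(-5))*(2/(-5)) = 100*(2*(-⅕)) = 100*(-⅖) = -40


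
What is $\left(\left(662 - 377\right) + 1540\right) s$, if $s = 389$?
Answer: $709925$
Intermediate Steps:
$\left(\left(662 - 377\right) + 1540\right) s = \left(\left(662 - 377\right) + 1540\right) 389 = \left(285 + 1540\right) 389 = 1825 \cdot 389 = 709925$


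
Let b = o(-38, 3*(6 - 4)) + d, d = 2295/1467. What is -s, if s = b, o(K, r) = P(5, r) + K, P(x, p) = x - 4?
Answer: 5776/163 ≈ 35.436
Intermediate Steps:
P(x, p) = -4 + x
d = 255/163 (d = 2295*(1/1467) = 255/163 ≈ 1.5644)
o(K, r) = 1 + K (o(K, r) = (-4 + 5) + K = 1 + K)
b = -5776/163 (b = (1 - 38) + 255/163 = -37 + 255/163 = -5776/163 ≈ -35.436)
s = -5776/163 ≈ -35.436
-s = -1*(-5776/163) = 5776/163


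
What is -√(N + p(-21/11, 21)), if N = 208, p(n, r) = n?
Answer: -√24937/11 ≈ -14.356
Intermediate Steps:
-√(N + p(-21/11, 21)) = -√(208 - 21/11) = -√(2267/11) = -√24937/11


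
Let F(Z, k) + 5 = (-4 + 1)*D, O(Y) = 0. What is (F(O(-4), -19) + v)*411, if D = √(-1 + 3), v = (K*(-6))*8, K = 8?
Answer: -159879 - 1233*√2 ≈ -1.6162e+5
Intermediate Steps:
v = -384 (v = (8*(-6))*8 = -48*8 = -384)
D = √2 ≈ 1.4142
F(Z, k) = -5 - 3*√2 (F(Z, k) = -5 + (-4 + 1)*√2 = -5 - 3*√2)
(F(O(-4), -19) + v)*411 = ((-5 - 3*√2) - 384)*411 = (-389 - 3*√2)*411 = -159879 - 1233*√2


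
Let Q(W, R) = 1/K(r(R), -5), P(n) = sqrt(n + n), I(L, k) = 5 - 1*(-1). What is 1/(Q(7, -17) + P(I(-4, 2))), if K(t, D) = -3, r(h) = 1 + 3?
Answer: 3/107 + 18*sqrt(3)/107 ≈ 0.31941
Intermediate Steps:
I(L, k) = 6 (I(L, k) = 5 + 1 = 6)
P(n) = sqrt(2)*sqrt(n) (P(n) = sqrt(2*n) = sqrt(2)*sqrt(n))
r(h) = 4
Q(W, R) = -1/3 (Q(W, R) = 1/(-3) = -1/3)
1/(Q(7, -17) + P(I(-4, 2))) = 1/(-1/3 + sqrt(2)*sqrt(6)) = 1/(-1/3 + 2*sqrt(3))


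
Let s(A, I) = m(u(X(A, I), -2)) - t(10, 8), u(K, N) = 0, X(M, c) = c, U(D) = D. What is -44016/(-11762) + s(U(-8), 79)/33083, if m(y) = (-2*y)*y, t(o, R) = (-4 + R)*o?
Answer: 727855424/194561123 ≈ 3.7410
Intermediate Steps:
t(o, R) = o*(-4 + R)
m(y) = -2*y²
s(A, I) = -40 (s(A, I) = -2*0² - 10*(-4 + 8) = -2*0 - 10*4 = 0 - 1*40 = 0 - 40 = -40)
-44016/(-11762) + s(U(-8), 79)/33083 = -44016/(-11762) - 40/33083 = -44016*(-1/11762) - 40*1/33083 = 22008/5881 - 40/33083 = 727855424/194561123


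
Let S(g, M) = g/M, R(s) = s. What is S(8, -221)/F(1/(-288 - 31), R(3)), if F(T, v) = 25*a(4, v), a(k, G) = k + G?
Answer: -8/38675 ≈ -0.00020685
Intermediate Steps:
a(k, G) = G + k
F(T, v) = 100 + 25*v (F(T, v) = 25*(v + 4) = 25*(4 + v) = 100 + 25*v)
S(8, -221)/F(1/(-288 - 31), R(3)) = (8/(-221))/(100 + 25*3) = (8*(-1/221))/(100 + 75) = -8/221/175 = -8/221*1/175 = -8/38675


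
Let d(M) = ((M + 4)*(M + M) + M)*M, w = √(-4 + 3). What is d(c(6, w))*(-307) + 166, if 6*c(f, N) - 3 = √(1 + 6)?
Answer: -7907/6 - 15043*√7/27 ≈ -2791.9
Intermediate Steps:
w = I (w = √(-1) = I ≈ 1.0*I)
c(f, N) = ½ + √7/6 (c(f, N) = ½ + √(1 + 6)/6 = ½ + √7/6)
d(M) = M*(M + 2*M*(4 + M)) (d(M) = ((4 + M)*(2*M) + M)*M = (2*M*(4 + M) + M)*M = (M + 2*M*(4 + M))*M = M*(M + 2*M*(4 + M)))
d(c(6, w))*(-307) + 166 = ((½ + √7/6)²*(9 + 2*(½ + √7/6)))*(-307) + 166 = ((½ + √7/6)²*(9 + (1 + √7/3)))*(-307) + 166 = ((½ + √7/6)²*(10 + √7/3))*(-307) + 166 = -307*(½ + √7/6)²*(10 + √7/3) + 166 = 166 - 307*(½ + √7/6)²*(10 + √7/3)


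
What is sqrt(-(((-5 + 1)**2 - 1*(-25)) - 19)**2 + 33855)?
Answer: sqrt(33371) ≈ 182.68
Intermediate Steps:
sqrt(-(((-5 + 1)**2 - 1*(-25)) - 19)**2 + 33855) = sqrt(-(((-4)**2 + 25) - 19)**2 + 33855) = sqrt(-((16 + 25) - 19)**2 + 33855) = sqrt(-(41 - 19)**2 + 33855) = sqrt(-1*22**2 + 33855) = sqrt(-1*484 + 33855) = sqrt(-484 + 33855) = sqrt(33371)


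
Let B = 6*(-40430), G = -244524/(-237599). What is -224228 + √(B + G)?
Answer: -224228 + 296*I*√156299987769/237599 ≈ -2.2423e+5 + 492.52*I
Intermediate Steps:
G = 244524/237599 (G = -244524*(-1/237599) = 244524/237599 ≈ 1.0291)
B = -242580
-224228 + √(B + G) = -224228 + √(-242580 + 244524/237599) = -224228 + √(-57636520896/237599) = -224228 + 296*I*√156299987769/237599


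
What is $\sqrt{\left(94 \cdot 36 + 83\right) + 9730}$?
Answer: $\sqrt{13197} \approx 114.88$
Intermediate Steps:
$\sqrt{\left(94 \cdot 36 + 83\right) + 9730} = \sqrt{\left(3384 + 83\right) + 9730} = \sqrt{3467 + 9730} = \sqrt{13197}$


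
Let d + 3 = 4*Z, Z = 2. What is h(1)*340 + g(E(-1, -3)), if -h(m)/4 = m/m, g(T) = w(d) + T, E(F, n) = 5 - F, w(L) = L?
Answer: -1349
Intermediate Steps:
d = 5 (d = -3 + 4*2 = -3 + 8 = 5)
g(T) = 5 + T
h(m) = -4 (h(m) = -4*m/m = -4*1 = -4)
h(1)*340 + g(E(-1, -3)) = -4*340 + (5 + (5 - 1*(-1))) = -1360 + (5 + (5 + 1)) = -1360 + (5 + 6) = -1360 + 11 = -1349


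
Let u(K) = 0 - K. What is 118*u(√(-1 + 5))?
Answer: -236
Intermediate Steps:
u(K) = -K
118*u(√(-1 + 5)) = 118*(-√(-1 + 5)) = 118*(-√4) = 118*(-1*2) = 118*(-2) = -236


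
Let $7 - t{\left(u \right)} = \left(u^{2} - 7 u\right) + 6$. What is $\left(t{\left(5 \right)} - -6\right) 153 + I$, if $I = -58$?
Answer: $2543$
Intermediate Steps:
$t{\left(u \right)} = 1 - u^{2} + 7 u$ ($t{\left(u \right)} = 7 - \left(\left(u^{2} - 7 u\right) + 6\right) = 7 - \left(6 + u^{2} - 7 u\right) = 1 - u^{2} + 7 u$)
$\left(t{\left(5 \right)} - -6\right) 153 + I = \left(\left(1 - 5^{2} + 7 \cdot 5\right) - -6\right) 153 - 58 = \left(\left(1 - 25 + 35\right) + 6\right) 153 - 58 = \left(11 + 6\right) 153 - 58 = 17 \cdot 153 - 58 = 2601 - 58 = 2543$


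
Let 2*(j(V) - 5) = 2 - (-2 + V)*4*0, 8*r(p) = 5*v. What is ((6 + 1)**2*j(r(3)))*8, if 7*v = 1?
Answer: 2352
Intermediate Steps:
v = 1/7 (v = (1/7)*1 = 1/7 ≈ 0.14286)
r(p) = 5/56 (r(p) = (5*(1/7))/8 = (1/8)*(5/7) = 5/56)
j(V) = 6 (j(V) = 5 + (2 - (-2 + V)*4*0)/2 = 5 + (2 - (-8 + 4*V)*0)/2 = 5 + (2 - 1*0)/2 = 5 + (2 + 0)/2 = 5 + (1/2)*2 = 5 + 1 = 6)
((6 + 1)**2*j(r(3)))*8 = ((6 + 1)**2*6)*8 = (7**2*6)*8 = (49*6)*8 = 294*8 = 2352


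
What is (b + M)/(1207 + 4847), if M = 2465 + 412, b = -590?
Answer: 2287/6054 ≈ 0.37777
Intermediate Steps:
M = 2877
(b + M)/(1207 + 4847) = (-590 + 2877)/(1207 + 4847) = 2287/6054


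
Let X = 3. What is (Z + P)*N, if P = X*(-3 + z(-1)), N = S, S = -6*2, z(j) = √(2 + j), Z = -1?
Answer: 84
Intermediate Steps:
S = -12
N = -12
P = -6 (P = 3*(-3 + √(2 - 1)) = 3*(-3 + √1) = 3*(-3 + 1) = 3*(-2) = -6)
(Z + P)*N = (-1 - 6)*(-12) = -7*(-12) = 84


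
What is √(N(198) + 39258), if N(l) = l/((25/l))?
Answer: 3*√113406/5 ≈ 202.05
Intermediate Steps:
N(l) = l²/25 (N(l) = l*(l/25) = l²/25)
√(N(198) + 39258) = √((1/25)*198² + 39258) = √((1/25)*39204 + 39258) = √(39204/25 + 39258) = √(1020654/25) = 3*√113406/5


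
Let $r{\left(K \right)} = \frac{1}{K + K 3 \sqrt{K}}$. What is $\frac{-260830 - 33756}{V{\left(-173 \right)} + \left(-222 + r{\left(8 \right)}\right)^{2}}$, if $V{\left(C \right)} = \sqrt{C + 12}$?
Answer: $\frac{i \left(1376305792 + 226242048 \sqrt{2}\right)}{- 230251297 i + 768 \sqrt{322} + 4672 \sqrt{161} - 37828800 i \sqrt{2}} \approx -5.978 + 0.0015393 i$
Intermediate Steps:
$r{\left(K \right)} = \frac{1}{K + 3 K^{\frac{3}{2}}}$ ($r{\left(K \right)} = \frac{1}{K + 3 K \sqrt{K}} = \frac{1}{K + 3 K^{\frac{3}{2}}}$)
$V{\left(C \right)} = \sqrt{12 + C}$
$\frac{-260830 - 33756}{V{\left(-173 \right)} + \left(-222 + r{\left(8 \right)}\right)^{2}} = \frac{-260830 - 33756}{\sqrt{12 - 173} + \left(-222 + \frac{1}{8 + 3 \cdot 8^{\frac{3}{2}}}\right)^{2}} = - \frac{294586}{\sqrt{-161} + \left(-222 + \frac{1}{8 + 3 \cdot 16 \sqrt{2}}\right)^{2}} = - \frac{294586}{i \sqrt{161} + \left(-222 + \frac{1}{8 + 48 \sqrt{2}}\right)^{2}} = - \frac{294586}{\left(-222 + \frac{1}{8 + 48 \sqrt{2}}\right)^{2} + i \sqrt{161}}$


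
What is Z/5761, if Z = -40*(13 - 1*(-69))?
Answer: -3280/5761 ≈ -0.56935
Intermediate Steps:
Z = -3280 (Z = -40*(13 + 69) = -40*82 = -3280)
Z/5761 = -3280/5761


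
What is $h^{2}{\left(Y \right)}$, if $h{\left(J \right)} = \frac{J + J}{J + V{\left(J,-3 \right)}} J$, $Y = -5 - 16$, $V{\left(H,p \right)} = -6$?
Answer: $\frac{9604}{9} \approx 1067.1$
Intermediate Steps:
$Y = -21$ ($Y = -5 - 16 = -21$)
$h{\left(J \right)} = \frac{2 J^{2}}{-6 + J}$ ($h{\left(J \right)} = \frac{J + J}{J - 6} J = \frac{2 J}{-6 + J} J = \frac{2 J^{2}}{-6 + J}$)
$h^{2}{\left(Y \right)} = \left(\frac{2 \left(-21\right)^{2}}{-6 - 21}\right)^{2} = \left(2 \cdot 441 \frac{1}{-27}\right)^{2} = \left(2 \cdot 441 \left(- \frac{1}{27}\right)\right)^{2} = \left(- \frac{98}{3}\right)^{2} = \frac{9604}{9}$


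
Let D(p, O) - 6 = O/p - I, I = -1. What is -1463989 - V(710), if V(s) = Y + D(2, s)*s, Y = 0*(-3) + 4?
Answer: -1721013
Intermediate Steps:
Y = 4 (Y = 0 + 4 = 4)
D(p, O) = 7 + O/p (D(p, O) = 6 + (O/p - 1*(-1)) = 6 + (O/p + 1) = 6 + (1 + O/p) = 7 + O/p)
V(s) = 4 + s*(7 + s/2) (V(s) = 4 + (7 + s/2)*s = 4 + s*(7 + s/2))
-1463989 - V(710) = -1463989 - (4 + (½)*710*(14 + 710)) = -1463989 - (4 + (½)*710*724) = -1463989 - (4 + 257020) = -1463989 - 1*257024 = -1463989 - 257024 = -1721013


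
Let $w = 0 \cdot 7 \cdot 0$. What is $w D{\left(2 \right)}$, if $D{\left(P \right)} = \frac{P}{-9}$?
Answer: $0$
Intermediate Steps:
$w = 0$ ($w = 0 \cdot 0 = 0$)
$D{\left(P \right)} = - \frac{P}{9}$ ($D{\left(P \right)} = P \left(- \frac{1}{9}\right) = - \frac{P}{9}$)
$w D{\left(2 \right)} = 0 \left(\left(- \frac{1}{9}\right) 2\right) = 0 \left(- \frac{2}{9}\right) = 0$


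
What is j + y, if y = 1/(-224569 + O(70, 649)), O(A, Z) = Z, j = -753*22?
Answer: -3709458721/223920 ≈ -16566.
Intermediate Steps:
j = -16566
y = -1/223920 (y = 1/(-224569 + 649) = 1/(-223920) = -1/223920 ≈ -4.4659e-6)
j + y = -16566 - 1/223920 = -3709458721/223920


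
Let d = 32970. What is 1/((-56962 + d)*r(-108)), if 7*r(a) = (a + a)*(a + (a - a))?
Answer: -7/559685376 ≈ -1.2507e-8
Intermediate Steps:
r(a) = 2*a²/7 (r(a) = ((a + a)*(a + (a - a)))/7 = ((2*a)*(a + 0))/7 = ((2*a)*a)/7 = (2*a²)/7 = 2*a²/7)
1/((-56962 + d)*r(-108)) = 1/((-56962 + 32970)*(((2/7)*(-108)²))) = 1/((-23992)*(((2/7)*11664))) = -1/(23992*23328/7) = -1/23992*7/23328 = -7/559685376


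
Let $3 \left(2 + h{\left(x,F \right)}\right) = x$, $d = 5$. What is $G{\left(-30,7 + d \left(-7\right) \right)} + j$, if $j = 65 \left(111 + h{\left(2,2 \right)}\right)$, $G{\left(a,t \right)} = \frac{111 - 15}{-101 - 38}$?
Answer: $\frac{2972227}{417} \approx 7127.6$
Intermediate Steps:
$h{\left(x,F \right)} = -2 + \frac{x}{3}$
$G{\left(a,t \right)} = - \frac{96}{139}$ ($G{\left(a,t \right)} = \frac{96}{-139} = 96 \left(- \frac{1}{139}\right) = - \frac{96}{139}$)
$j = \frac{21385}{3}$ ($j = 65 \left(111 + \left(-2 + \frac{1}{3} \cdot 2\right)\right) = 65 \left(111 + \left(-2 + \frac{2}{3}\right)\right) = 65 \left(111 - \frac{4}{3}\right) = 65 \cdot \frac{329}{3} = \frac{21385}{3} \approx 7128.3$)
$G{\left(-30,7 + d \left(-7\right) \right)} + j = - \frac{96}{139} + \frac{21385}{3} = \frac{2972227}{417}$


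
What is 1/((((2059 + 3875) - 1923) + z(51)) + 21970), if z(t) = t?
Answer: 1/26032 ≈ 3.8414e-5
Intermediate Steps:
1/((((2059 + 3875) - 1923) + z(51)) + 21970) = 1/((((2059 + 3875) - 1923) + 51) + 21970) = 1/(((5934 - 1923) + 51) + 21970) = 1/((4011 + 51) + 21970) = 1/(4062 + 21970) = 1/26032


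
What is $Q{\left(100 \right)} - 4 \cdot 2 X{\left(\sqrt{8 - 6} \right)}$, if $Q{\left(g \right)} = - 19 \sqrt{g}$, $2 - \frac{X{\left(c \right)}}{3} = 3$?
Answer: $-166$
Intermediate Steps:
$X{\left(c \right)} = -3$ ($X{\left(c \right)} = 6 - 9 = -3$)
$Q{\left(100 \right)} - 4 \cdot 2 X{\left(\sqrt{8 - 6} \right)} = - 19 \sqrt{100} - 4 \cdot 2 \left(-3\right) = \left(-19\right) 10 - 8 \left(-3\right) = -190 - -24 = -190 + 24 = -166$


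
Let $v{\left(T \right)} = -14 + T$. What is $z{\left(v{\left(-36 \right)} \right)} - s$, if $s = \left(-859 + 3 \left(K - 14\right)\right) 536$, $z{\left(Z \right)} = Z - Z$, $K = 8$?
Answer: $470072$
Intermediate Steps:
$z{\left(Z \right)} = 0$
$s = -470072$ ($s = \left(-859 + 3 \left(8 - 14\right)\right) 536 = \left(-859 + 3 \left(-6\right)\right) 536 = \left(-859 - 18\right) 536 = \left(-877\right) 536 = -470072$)
$z{\left(v{\left(-36 \right)} \right)} - s = 0 - -470072 = 0 + 470072 = 470072$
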